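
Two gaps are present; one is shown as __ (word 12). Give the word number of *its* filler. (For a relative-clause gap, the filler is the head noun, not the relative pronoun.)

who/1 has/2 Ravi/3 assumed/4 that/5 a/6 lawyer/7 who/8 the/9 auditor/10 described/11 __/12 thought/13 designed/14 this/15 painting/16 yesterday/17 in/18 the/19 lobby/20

The marked gap is inside the relative clause, the direct object of "described".
Its filler is the head noun "lawyer" (via "who"), at word 7.
(The other dependency links word 1 to a gap after word 13.)

7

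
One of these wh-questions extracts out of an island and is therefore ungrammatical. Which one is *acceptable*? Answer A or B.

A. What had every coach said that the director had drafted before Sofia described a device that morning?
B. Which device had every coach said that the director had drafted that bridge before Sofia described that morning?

A

In B, the wh-phrase is extracted from inside an adjunct island (introduced by "before"), which blocks movement.
In A, the extraction path crosses only that-complement boundaries, which are transparent.
So A is grammatical.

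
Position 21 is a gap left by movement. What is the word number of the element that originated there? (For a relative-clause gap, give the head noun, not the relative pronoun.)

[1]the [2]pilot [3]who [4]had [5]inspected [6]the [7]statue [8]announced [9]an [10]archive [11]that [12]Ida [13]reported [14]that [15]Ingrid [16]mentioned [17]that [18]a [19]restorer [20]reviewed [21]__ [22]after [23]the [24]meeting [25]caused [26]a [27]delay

10

The gap at 21 is the object of "reviewed", inside a relative clause.
The relative pronoun is "that" (word 11); it is bound by the head noun immediately before it.
Its filler is the head noun "archive", at word 10.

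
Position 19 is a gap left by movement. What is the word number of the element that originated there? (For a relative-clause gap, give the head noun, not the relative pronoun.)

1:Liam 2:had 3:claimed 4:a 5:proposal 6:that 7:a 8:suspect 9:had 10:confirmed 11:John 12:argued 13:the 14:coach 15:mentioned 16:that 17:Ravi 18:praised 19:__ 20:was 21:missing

The gap at 19 is the object of "praised", inside a relative clause.
The relative pronoun is "that" (word 6); it is bound by the head noun immediately before it.
Its filler is the head noun "proposal", at word 5.

5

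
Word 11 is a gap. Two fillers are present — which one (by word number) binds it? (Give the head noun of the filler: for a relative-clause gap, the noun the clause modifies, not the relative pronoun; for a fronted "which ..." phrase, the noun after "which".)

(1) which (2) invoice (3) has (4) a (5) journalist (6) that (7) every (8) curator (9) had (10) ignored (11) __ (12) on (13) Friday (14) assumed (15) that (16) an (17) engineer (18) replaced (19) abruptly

5

The marked gap is inside the relative clause, the direct object of "ignored".
Its filler is the head noun "journalist" (via "that"), at word 5.
(The other dependency links word 2 to a gap after word 18.)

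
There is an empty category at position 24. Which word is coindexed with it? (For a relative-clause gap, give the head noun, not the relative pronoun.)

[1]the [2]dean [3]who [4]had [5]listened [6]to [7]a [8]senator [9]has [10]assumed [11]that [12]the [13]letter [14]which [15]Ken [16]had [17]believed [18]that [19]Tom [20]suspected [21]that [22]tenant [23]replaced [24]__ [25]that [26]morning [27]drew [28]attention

The gap at 24 is the object of "replaced", inside a relative clause.
The relative pronoun is "which" (word 14); it is bound by the head noun immediately before it.
Its filler is the head noun "letter", at word 13.

13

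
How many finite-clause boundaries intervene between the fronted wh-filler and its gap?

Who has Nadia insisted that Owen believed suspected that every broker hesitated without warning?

"who" is extracted from the subject of "suspected".
Boundaries crossed, outermost first: [that], [Ø] — 2 in total.

2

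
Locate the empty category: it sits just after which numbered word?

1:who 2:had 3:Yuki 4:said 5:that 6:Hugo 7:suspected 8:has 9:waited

7

The displaced element is "who" (word 1).
It is linked across 2 clause boundaries (that → Ø).
It functions as the subject of "waited", so the gap sits immediately after word 7 ("suspected").
Base order: Yuki had said that Hugo suspected that who has waited.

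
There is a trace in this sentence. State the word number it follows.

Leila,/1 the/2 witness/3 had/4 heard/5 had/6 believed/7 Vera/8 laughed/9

5

The displaced element is "Leila" (word 1).
It is linked across 1 clause boundary (Ø).
It functions as the subject of "believed", so the gap sits immediately after word 5 ("heard").
Base order: The witness had heard Leila had believed Vera laughed.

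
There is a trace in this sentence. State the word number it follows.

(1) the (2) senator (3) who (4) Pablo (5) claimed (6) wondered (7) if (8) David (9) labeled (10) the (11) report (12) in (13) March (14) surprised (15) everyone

5

The displaced element is "the senator" (word 2).
It is linked across 1 clause boundary (Ø).
It functions as the subject of "wondered", so the gap sits immediately after word 5 ("claimed").
Base order: Pablo claimed that the senator wondered if David labeled the report in March.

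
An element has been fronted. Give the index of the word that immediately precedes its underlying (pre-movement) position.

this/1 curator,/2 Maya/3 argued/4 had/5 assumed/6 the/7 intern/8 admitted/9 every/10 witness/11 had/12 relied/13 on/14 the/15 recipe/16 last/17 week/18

The displaced element is "this curator" (word 2).
It is linked across 1 clause boundary (Ø).
It functions as the subject of "assumed", so the gap sits immediately after word 4 ("argued").
Base order: Maya argued that this curator had assumed the intern admitted every witness had relied on the recipe last week.

4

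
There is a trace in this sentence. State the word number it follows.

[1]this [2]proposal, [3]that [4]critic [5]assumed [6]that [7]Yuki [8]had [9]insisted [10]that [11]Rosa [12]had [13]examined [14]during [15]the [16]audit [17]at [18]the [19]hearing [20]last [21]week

The displaced element is "this proposal" (word 2).
It is linked across 2 clause boundaries (that → that).
It functions as the direct object of "examined", so the gap sits immediately after word 13 ("examined").
Base order: That critic assumed that Yuki had insisted that Rosa had examined this proposal during the audit at the hearing last week.

13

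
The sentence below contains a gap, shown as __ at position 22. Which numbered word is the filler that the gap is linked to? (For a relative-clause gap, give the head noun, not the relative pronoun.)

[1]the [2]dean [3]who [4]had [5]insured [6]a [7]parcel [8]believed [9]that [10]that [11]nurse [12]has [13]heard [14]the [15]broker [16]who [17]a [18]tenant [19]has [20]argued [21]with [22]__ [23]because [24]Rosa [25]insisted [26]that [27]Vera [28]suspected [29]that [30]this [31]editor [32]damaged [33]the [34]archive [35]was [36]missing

15

The gap at 22 is the prepositional object of "argued", inside a relative clause.
The relative pronoun is "who" (word 16); it is bound by the head noun immediately before it.
Its filler is the head noun "broker", at word 15.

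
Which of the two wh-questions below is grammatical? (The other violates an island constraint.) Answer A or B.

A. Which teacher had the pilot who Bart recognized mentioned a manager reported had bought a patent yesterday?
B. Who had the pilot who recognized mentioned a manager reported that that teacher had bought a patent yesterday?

In B, the wh-phrase is extracted from inside a complex-NP island (relative clause) (introduced by "who"), which blocks movement.
In A, the extraction path crosses only that-complement boundaries, which are transparent.
So A is grammatical.

A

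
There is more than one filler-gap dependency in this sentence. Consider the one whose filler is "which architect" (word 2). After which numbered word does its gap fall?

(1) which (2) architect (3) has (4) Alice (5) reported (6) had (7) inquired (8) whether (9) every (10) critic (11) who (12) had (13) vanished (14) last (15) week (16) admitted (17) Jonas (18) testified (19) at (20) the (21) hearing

5

The displaced element is "which architect" (word 2).
It is linked across 1 clause boundary (Ø).
It functions as the subject of "inquired", so the gap sits immediately after word 5 ("reported").
Base order: Alice has reported which architect had inquired whether every critic who had vanished last week admitted Jonas testified at the hearing.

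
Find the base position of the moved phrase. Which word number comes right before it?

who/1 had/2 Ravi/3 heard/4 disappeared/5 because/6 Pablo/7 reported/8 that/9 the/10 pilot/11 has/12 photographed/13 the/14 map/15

4

The displaced element is "who" (word 1).
It is linked across 1 clause boundary (Ø).
It functions as the subject of "disappeared", so the gap sits immediately after word 4 ("heard").
Base order: Ravi had heard that who disappeared because Pablo reported that the pilot has photographed the map.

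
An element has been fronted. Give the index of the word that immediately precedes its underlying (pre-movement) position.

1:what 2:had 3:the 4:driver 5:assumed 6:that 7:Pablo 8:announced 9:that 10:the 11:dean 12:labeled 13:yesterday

The displaced element is "what" (word 1).
It is linked across 2 clause boundaries (that → that).
It functions as the direct object of "labeled", so the gap sits immediately after word 12 ("labeled").
Base order: The driver had assumed that Pablo announced that the dean labeled what yesterday.

12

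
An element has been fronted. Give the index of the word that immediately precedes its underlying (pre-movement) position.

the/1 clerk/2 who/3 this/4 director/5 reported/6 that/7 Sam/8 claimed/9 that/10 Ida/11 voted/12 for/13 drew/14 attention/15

The displaced element is "the clerk" (word 2).
It is linked across 2 clause boundaries (that → that).
It functions as the object of the preposition "for" of "voted", so the gap sits immediately after word 13 ("for").
Base order: This director reported that Sam claimed that Ida voted for the clerk.

13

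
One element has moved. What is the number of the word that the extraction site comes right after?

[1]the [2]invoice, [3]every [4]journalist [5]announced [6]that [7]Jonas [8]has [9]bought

9

The displaced element is "the invoice" (word 2).
It is linked across 1 clause boundary (that).
It functions as the direct object of "bought", so the gap sits immediately after word 9 ("bought").
Base order: Every journalist announced that Jonas has bought the invoice.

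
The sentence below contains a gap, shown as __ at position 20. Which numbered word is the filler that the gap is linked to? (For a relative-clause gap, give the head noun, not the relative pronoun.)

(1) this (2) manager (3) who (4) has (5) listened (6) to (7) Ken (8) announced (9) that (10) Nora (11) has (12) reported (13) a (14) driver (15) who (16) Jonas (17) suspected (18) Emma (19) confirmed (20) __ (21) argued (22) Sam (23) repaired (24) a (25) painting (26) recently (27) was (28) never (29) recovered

The gap at 20 is the subject of "argued", inside a relative clause.
The relative pronoun is "who" (word 15); it is bound by the head noun immediately before it.
Its filler is the head noun "driver", at word 14.

14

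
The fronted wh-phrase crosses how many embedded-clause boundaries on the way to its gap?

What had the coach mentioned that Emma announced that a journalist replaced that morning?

"what" is extracted from the object of "replaced".
Boundaries crossed, outermost first: [that], [that] — 2 in total.

2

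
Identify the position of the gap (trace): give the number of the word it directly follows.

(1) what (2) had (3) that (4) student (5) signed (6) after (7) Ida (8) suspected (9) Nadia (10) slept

5

The displaced element is "what" (word 1).
It functions as the direct object of "signed", so the gap sits immediately after word 5 ("signed").
Base order: That student had signed what after Ida suspected Nadia slept.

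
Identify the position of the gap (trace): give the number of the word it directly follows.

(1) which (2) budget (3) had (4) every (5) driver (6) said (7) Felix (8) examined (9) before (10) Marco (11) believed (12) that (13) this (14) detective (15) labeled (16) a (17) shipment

8

The displaced element is "which budget" (word 2).
It is linked across 1 clause boundary (Ø).
It functions as the direct object of "examined", so the gap sits immediately after word 8 ("examined").
Base order: Every driver had said Felix examined which budget before Marco believed that this detective labeled a shipment.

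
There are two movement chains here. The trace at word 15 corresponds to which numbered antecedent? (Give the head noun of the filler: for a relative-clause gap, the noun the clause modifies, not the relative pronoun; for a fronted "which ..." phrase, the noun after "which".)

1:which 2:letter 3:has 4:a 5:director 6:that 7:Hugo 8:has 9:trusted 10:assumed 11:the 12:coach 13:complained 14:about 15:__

2

The marked gap is the object of the preposition "about" of "complained".
Its filler is the fronted wh-phrase "which letter", at word 2.
(The other dependency links word 5 to a gap after word 9.)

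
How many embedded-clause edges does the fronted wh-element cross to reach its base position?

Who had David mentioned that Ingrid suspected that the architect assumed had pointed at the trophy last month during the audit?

"who" is extracted from the subject of "pointed".
Boundaries crossed, outermost first: [that], [that], [Ø] — 3 in total.

3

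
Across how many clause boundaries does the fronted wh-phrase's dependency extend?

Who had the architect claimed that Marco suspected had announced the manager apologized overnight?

"who" is extracted from the subject of "announced".
Boundaries crossed, outermost first: [that], [Ø] — 2 in total.

2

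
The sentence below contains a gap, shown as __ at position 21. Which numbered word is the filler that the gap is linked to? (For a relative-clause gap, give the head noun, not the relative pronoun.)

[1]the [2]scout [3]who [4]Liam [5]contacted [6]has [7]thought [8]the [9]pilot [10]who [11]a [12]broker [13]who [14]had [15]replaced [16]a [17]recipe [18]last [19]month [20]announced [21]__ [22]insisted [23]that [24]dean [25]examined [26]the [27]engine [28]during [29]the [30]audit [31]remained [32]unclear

9

The gap at 21 is the subject of "insisted", inside a relative clause.
The relative pronoun is "who" (word 10); it is bound by the head noun immediately before it.
Its filler is the head noun "pilot", at word 9.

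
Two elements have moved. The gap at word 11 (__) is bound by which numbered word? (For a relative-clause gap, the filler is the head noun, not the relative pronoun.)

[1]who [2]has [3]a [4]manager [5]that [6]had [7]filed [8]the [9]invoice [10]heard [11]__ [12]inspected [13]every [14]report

1

The marked gap is the subject of "inspected".
Its filler is the fronted wh-phrase "who", at word 1.
(The other dependency links word 4 to a gap after word 5.)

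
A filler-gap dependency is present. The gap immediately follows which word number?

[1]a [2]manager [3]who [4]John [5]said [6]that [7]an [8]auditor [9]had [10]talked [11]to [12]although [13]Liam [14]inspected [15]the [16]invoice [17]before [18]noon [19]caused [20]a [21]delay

The displaced element is "a manager" (word 2).
It is linked across 1 clause boundary (that).
It functions as the object of the preposition "to" of "talked", so the gap sits immediately after word 11 ("to").
Base order: John said that an auditor had talked to a manager although Liam inspected the invoice before noon.

11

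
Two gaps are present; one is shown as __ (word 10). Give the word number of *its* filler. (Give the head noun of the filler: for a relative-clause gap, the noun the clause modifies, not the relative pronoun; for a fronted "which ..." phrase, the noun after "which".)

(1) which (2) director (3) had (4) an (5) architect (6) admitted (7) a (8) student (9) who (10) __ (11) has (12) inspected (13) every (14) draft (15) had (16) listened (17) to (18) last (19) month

8

The marked gap is inside the relative clause, the subject of "inspected".
Its filler is the head noun "student" (via "who"), at word 8.
(The other dependency links word 2 to a gap after word 17.)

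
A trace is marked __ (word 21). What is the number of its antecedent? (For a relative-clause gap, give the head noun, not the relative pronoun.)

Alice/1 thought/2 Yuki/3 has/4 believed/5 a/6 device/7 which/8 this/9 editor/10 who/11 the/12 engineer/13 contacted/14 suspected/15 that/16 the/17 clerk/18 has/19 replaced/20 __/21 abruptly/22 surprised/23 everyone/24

7

The gap at 21 is the object of "replaced", inside a relative clause.
The relative pronoun is "which" (word 8); it is bound by the head noun immediately before it.
Its filler is the head noun "device", at word 7.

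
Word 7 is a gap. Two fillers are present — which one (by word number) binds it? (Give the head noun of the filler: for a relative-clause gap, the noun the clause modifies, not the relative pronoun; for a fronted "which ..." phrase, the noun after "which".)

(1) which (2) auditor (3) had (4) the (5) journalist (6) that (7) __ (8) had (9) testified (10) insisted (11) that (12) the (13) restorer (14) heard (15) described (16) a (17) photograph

5

The marked gap is inside the relative clause, the subject of "testified".
Its filler is the head noun "journalist" (via "that"), at word 5.
(The other dependency links word 2 to a gap after word 14.)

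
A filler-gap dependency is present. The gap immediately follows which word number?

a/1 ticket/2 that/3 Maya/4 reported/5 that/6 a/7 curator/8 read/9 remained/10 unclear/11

9

The displaced element is "a ticket" (word 2).
It is linked across 1 clause boundary (that).
It functions as the direct object of "read", so the gap sits immediately after word 9 ("read").
Base order: Maya reported that a curator read a ticket.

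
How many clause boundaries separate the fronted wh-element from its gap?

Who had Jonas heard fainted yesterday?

1

"who" is extracted from the subject of "fainted".
Boundaries crossed, outermost first: [Ø] — 1 in total.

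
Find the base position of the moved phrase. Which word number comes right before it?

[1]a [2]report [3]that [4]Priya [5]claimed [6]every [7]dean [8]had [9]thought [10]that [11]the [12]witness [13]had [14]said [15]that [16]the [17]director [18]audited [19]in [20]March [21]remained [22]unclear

18

The displaced element is "a report" (word 2).
It is linked across 3 clause boundaries (Ø → that → that).
It functions as the direct object of "audited", so the gap sits immediately after word 18 ("audited").
Base order: Priya claimed every dean had thought that the witness had said that the director audited a report in March.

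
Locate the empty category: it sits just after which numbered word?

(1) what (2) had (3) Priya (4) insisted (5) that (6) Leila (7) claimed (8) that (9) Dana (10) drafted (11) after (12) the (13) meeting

The displaced element is "what" (word 1).
It is linked across 2 clause boundaries (that → that).
It functions as the direct object of "drafted", so the gap sits immediately after word 10 ("drafted").
Base order: Priya had insisted that Leila claimed that Dana drafted what after the meeting.

10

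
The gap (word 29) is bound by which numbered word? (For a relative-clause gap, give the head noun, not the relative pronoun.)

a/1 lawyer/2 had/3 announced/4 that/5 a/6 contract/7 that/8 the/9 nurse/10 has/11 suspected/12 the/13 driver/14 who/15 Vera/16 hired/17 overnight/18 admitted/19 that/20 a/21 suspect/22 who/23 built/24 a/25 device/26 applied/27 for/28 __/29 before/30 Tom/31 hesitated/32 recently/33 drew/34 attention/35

The gap at 29 is the prepositional object of "applied", inside a relative clause.
The relative pronoun is "that" (word 8); it is bound by the head noun immediately before it.
Its filler is the head noun "contract", at word 7.

7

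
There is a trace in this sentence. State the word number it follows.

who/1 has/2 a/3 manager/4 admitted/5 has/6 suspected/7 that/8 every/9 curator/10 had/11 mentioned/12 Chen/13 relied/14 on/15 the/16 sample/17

The displaced element is "who" (word 1).
It is linked across 1 clause boundary (Ø).
It functions as the subject of "suspected", so the gap sits immediately after word 5 ("admitted").
Base order: A manager has admitted that who has suspected that every curator had mentioned Chen relied on the sample.

5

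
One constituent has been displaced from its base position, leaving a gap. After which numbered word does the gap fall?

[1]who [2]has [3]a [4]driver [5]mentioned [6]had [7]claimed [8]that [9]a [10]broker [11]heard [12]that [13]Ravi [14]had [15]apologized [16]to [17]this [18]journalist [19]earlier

The displaced element is "who" (word 1).
It is linked across 1 clause boundary (Ø).
It functions as the subject of "claimed", so the gap sits immediately after word 5 ("mentioned").
Base order: A driver has mentioned that who had claimed that a broker heard that Ravi had apologized to this journalist earlier.

5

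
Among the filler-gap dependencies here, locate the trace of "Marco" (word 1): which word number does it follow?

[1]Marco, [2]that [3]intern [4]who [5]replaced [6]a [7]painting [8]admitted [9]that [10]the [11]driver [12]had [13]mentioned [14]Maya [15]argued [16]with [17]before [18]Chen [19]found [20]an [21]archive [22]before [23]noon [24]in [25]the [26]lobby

The displaced element is "Marco" (word 1).
It is linked across 2 clause boundaries (that → Ø).
It functions as the object of the preposition "with" of "argued", so the gap sits immediately after word 16 ("with").
Base order: That intern who replaced a painting admitted that the driver had mentioned Maya argued with Marco before Chen found an archive before noon in the lobby.

16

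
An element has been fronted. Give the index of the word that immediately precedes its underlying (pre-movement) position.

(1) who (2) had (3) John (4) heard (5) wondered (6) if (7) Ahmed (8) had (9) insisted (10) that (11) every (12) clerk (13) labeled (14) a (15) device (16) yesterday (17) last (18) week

4

The displaced element is "who" (word 1).
It is linked across 1 clause boundary (Ø).
It functions as the subject of "wondered", so the gap sits immediately after word 4 ("heard").
Base order: John had heard that who wondered if Ahmed had insisted that every clerk labeled a device yesterday last week.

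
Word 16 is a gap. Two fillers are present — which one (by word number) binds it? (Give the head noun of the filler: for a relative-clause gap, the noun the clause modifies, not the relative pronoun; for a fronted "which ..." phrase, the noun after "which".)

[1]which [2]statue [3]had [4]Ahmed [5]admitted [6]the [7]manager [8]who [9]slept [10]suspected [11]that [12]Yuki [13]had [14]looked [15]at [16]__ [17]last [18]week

2

The marked gap is the object of the preposition "at" of "looked".
Its filler is the fronted wh-phrase "which statue", at word 2.
(The other dependency links word 7 to a gap after word 8.)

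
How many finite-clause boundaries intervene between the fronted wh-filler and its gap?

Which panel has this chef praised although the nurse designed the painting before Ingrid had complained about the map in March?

"which panel" originates inside the matrix clause — no clause boundary is crossed.

0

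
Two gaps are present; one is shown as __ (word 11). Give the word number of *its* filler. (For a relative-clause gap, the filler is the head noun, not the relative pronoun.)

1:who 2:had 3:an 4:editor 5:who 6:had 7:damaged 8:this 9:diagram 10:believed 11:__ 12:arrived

The marked gap is the subject of "arrived".
Its filler is the fronted wh-phrase "who", at word 1.
(The other dependency links word 4 to a gap after word 5.)

1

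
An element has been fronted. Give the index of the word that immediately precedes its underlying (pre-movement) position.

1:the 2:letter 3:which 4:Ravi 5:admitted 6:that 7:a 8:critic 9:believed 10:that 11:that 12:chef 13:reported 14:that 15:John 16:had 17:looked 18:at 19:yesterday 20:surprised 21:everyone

The displaced element is "the letter" (word 2).
It is linked across 3 clause boundaries (that → that → that).
It functions as the object of the preposition "at" of "looked", so the gap sits immediately after word 18 ("at").
Base order: Ravi admitted that a critic believed that that chef reported that John had looked at the letter yesterday.

18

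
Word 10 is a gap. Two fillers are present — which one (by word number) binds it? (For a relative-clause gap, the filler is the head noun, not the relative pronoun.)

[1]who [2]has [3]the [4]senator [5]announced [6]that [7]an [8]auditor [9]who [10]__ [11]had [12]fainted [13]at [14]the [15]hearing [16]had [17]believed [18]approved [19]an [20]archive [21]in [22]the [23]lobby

8

The marked gap is inside the relative clause, the subject of "fainted".
Its filler is the head noun "auditor" (via "who"), at word 8.
(The other dependency links word 1 to a gap after word 17.)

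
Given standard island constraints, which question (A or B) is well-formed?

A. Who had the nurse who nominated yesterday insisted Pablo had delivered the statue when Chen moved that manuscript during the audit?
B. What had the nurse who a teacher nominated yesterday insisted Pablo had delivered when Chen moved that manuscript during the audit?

In A, the wh-phrase is extracted from inside a complex-NP island (relative clause) (introduced by "who"), which blocks movement.
In B, the extraction path crosses only that-complement boundaries, which are transparent.
So B is grammatical.

B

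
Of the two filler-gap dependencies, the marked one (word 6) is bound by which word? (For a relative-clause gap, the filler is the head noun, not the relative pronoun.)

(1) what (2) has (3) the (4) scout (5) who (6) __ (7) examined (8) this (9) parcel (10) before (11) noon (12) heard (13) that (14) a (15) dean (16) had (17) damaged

4

The marked gap is inside the relative clause, the subject of "examined".
Its filler is the head noun "scout" (via "who"), at word 4.
(The other dependency links word 1 to a gap after word 17.)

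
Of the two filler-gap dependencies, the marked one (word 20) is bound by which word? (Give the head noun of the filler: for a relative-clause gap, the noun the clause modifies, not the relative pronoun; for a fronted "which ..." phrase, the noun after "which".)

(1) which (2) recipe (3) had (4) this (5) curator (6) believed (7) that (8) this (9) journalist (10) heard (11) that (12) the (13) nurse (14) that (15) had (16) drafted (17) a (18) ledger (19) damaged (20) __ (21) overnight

2

The marked gap is the direct object of "damaged".
Its filler is the fronted wh-phrase "which recipe", at word 2.
(The other dependency links word 13 to a gap after word 14.)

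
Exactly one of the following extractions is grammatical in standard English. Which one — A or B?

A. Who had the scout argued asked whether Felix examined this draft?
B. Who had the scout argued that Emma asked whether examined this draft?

A

In B, the wh-phrase is extracted from inside a wh-island (introduced by "whether"), which blocks movement.
In A, the extraction path crosses only that-complement boundaries, which are transparent.
So A is grammatical.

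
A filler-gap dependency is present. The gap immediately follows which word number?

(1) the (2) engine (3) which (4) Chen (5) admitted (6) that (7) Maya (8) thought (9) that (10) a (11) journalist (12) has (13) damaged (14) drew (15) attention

13

The displaced element is "the engine" (word 2).
It is linked across 2 clause boundaries (that → that).
It functions as the direct object of "damaged", so the gap sits immediately after word 13 ("damaged").
Base order: Chen admitted that Maya thought that a journalist has damaged the engine.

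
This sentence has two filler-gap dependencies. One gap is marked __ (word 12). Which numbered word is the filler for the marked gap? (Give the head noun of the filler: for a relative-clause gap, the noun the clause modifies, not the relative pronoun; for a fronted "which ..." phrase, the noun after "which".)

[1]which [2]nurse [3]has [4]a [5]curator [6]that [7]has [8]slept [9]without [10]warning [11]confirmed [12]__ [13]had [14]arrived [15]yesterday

2

The marked gap is the subject of "arrived".
Its filler is the fronted wh-phrase "which nurse", at word 2.
(The other dependency links word 5 to a gap after word 6.)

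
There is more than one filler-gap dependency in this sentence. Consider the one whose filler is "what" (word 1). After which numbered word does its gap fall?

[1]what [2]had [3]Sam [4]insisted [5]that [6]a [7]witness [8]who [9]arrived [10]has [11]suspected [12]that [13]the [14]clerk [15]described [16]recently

The displaced element is "what" (word 1).
It is linked across 2 clause boundaries (that → that).
It functions as the direct object of "described", so the gap sits immediately after word 15 ("described").
Base order: Sam had insisted that a witness who arrived has suspected that the clerk described what recently.

15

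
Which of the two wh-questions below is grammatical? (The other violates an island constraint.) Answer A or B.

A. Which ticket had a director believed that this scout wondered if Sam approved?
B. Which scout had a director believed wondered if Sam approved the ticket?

B

In A, the wh-phrase is extracted from inside a wh-island (introduced by "if"), which blocks movement.
In B, the extraction path crosses only that-complement boundaries, which are transparent.
So B is grammatical.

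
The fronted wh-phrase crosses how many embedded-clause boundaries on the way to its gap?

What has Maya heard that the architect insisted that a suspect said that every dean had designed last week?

3

"what" is extracted from the object of "designed".
Boundaries crossed, outermost first: [that], [that], [that] — 3 in total.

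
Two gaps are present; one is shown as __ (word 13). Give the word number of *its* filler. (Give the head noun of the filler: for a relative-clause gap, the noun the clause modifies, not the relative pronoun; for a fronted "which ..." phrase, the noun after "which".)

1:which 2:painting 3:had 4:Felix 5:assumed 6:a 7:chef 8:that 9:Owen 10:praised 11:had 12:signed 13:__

The marked gap is the direct object of "signed".
Its filler is the fronted wh-phrase "which painting", at word 2.
(The other dependency links word 7 to a gap after word 10.)

2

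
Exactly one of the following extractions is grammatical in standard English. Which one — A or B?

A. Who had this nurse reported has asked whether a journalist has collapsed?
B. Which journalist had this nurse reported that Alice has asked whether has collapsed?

A

In B, the wh-phrase is extracted from inside a wh-island (introduced by "whether"), which blocks movement.
In A, the extraction path crosses only that-complement boundaries, which are transparent.
So A is grammatical.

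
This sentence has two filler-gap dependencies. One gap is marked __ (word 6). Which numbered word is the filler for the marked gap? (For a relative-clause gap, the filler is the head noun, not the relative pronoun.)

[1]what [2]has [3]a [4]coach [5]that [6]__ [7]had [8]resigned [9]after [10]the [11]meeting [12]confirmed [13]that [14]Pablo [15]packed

The marked gap is inside the relative clause, the subject of "resigned".
Its filler is the head noun "coach" (via "that"), at word 4.
(The other dependency links word 1 to a gap after word 15.)

4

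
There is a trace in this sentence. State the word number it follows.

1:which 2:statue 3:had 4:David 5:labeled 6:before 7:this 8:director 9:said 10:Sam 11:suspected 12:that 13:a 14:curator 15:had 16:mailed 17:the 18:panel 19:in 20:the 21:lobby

The displaced element is "which statue" (word 2).
It functions as the direct object of "labeled", so the gap sits immediately after word 5 ("labeled").
Base order: David had labeled which statue before this director said Sam suspected that a curator had mailed the panel in the lobby.

5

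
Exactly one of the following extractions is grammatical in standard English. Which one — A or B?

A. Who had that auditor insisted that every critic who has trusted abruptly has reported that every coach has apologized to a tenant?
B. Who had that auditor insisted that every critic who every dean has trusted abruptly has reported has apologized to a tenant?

In A, the wh-phrase is extracted from inside a complex-NP island (relative clause) (introduced by "who"), which blocks movement.
In B, the extraction path crosses only that-complement boundaries, which are transparent.
So B is grammatical.

B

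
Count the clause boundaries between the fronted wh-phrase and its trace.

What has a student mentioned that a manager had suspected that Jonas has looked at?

2

"what" is extracted from the PP object of "looked".
Boundaries crossed, outermost first: [that], [that] — 2 in total.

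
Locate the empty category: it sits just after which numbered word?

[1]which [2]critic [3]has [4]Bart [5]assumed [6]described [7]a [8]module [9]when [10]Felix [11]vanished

5

The displaced element is "which critic" (word 2).
It is linked across 1 clause boundary (Ø).
It functions as the subject of "described", so the gap sits immediately after word 5 ("assumed").
Base order: Bart has assumed which critic described a module when Felix vanished.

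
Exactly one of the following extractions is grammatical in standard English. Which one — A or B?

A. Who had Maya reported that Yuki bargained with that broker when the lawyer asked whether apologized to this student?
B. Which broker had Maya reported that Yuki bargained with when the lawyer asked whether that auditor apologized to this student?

In A, the wh-phrase is extracted from inside an adjunct island (introduced by "when"), which blocks movement.
In B, the extraction path crosses only that-complement boundaries, which are transparent.
So B is grammatical.

B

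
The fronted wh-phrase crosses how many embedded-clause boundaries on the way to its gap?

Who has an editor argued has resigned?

1

"who" is extracted from the subject of "resigned".
Boundaries crossed, outermost first: [Ø] — 1 in total.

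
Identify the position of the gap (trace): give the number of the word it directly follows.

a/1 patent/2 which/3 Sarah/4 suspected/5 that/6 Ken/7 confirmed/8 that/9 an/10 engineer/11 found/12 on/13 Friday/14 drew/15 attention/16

12

The displaced element is "a patent" (word 2).
It is linked across 2 clause boundaries (that → that).
It functions as the direct object of "found", so the gap sits immediately after word 12 ("found").
Base order: Sarah suspected that Ken confirmed that an engineer found a patent on Friday.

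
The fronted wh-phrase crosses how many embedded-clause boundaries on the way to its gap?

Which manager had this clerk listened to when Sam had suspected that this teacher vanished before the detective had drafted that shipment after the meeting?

"which manager" originates inside the matrix clause — no clause boundary is crossed.

0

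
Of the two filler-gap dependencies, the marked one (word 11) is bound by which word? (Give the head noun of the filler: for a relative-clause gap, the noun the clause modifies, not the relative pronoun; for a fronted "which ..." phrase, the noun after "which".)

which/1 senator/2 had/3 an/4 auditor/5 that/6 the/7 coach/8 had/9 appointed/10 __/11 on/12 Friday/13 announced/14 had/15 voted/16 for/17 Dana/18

The marked gap is inside the relative clause, the direct object of "appointed".
Its filler is the head noun "auditor" (via "that"), at word 5.
(The other dependency links word 2 to a gap after word 14.)

5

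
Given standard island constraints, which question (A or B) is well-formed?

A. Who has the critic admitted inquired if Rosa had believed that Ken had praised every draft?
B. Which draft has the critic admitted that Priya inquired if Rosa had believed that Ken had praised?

A

In B, the wh-phrase is extracted from inside a wh-island (introduced by "if"), which blocks movement.
In A, the extraction path crosses only that-complement boundaries, which are transparent.
So A is grammatical.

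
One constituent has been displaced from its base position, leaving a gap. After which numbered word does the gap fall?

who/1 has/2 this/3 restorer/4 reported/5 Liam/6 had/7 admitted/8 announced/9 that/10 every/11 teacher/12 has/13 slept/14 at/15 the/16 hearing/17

The displaced element is "who" (word 1).
It is linked across 2 clause boundaries (Ø → Ø).
It functions as the subject of "announced", so the gap sits immediately after word 8 ("admitted").
Base order: This restorer has reported Liam had admitted who announced that every teacher has slept at the hearing.

8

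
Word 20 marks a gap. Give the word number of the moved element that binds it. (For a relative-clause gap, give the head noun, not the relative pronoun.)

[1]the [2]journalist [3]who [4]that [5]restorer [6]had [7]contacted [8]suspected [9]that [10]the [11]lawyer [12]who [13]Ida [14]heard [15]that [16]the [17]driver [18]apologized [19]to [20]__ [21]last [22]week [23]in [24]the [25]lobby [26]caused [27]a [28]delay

11

The gap at 20 is the prepositional object of "apologized", inside a relative clause.
The relative pronoun is "who" (word 12); it is bound by the head noun immediately before it.
Its filler is the head noun "lawyer", at word 11.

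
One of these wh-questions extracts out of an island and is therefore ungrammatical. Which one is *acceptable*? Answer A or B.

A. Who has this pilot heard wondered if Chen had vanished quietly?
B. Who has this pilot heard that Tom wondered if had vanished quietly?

In B, the wh-phrase is extracted from inside a wh-island (introduced by "if"), which blocks movement.
In A, the extraction path crosses only that-complement boundaries, which are transparent.
So A is grammatical.

A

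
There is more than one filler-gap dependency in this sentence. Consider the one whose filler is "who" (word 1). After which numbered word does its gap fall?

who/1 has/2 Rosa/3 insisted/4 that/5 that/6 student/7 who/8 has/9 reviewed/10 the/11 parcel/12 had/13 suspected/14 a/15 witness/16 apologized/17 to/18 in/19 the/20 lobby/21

The displaced element is "who" (word 1).
It is linked across 2 clause boundaries (that → Ø).
It functions as the object of the preposition "to" of "apologized", so the gap sits immediately after word 18 ("to").
Base order: Rosa has insisted that that student who has reviewed the parcel had suspected a witness apologized to who in the lobby.

18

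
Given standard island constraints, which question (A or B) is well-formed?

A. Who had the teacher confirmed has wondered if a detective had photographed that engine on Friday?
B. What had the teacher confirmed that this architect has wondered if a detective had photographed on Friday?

In B, the wh-phrase is extracted from inside a wh-island (introduced by "if"), which blocks movement.
In A, the extraction path crosses only that-complement boundaries, which are transparent.
So A is grammatical.

A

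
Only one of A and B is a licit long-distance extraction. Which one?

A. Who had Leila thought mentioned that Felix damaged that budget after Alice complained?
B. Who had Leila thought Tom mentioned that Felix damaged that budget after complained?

In B, the wh-phrase is extracted from inside an adjunct island (introduced by "after"), which blocks movement.
In A, the extraction path crosses only that-complement boundaries, which are transparent.
So A is grammatical.

A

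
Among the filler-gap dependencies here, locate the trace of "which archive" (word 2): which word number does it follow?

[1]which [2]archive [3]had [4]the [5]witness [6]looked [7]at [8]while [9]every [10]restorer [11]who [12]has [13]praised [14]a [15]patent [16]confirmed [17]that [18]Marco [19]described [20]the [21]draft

The displaced element is "which archive" (word 2).
It functions as the object of the preposition "at" of "looked", so the gap sits immediately after word 7 ("at").
Base order: The witness had looked at which archive while every restorer who has praised a patent confirmed that Marco described the draft.

7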